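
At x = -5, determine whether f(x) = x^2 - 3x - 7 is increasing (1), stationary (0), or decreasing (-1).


Compute f'(x) to determine behavior:
f'(x) = 2x - 3
f'(-5) = 2 * (-5) - 3
= -10 - 3
= -13
Since f'(-5) < 0, the function is decreasing (-1)

-1


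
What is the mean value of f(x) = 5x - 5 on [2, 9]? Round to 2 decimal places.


Average value = 1/(b-a) * integral from a to b of f(x) dx
First compute the integral of 5x - 5:
F(x) = (5/2)x^2 - 5x
F(9) = 5/2 * 81 - 5 * 9 = 315/2
F(2) = 5/2 * 4 - 5 * 2 = 0
Integral = 315/2 - 0 = 315/2
Average = (315/2) / (9 - 2) = (315/2) / 7
= 45/2 = 22.50

22.50


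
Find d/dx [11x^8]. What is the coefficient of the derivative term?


We apply the power rule: d/dx [ax^n] = a*n * x^(n-1)
d/dx [11x^8]
= 11 * 8 * x^(8-1)
= 88x^7
The coefficient is 88

88


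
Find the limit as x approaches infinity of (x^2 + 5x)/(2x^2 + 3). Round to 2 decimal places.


For limits at infinity with equal-degree polynomials,
we compare leading coefficients.
Numerator leading term: x^2
Denominator leading term: 2x^2
Divide both by x^2:
lim = (1 + 5/x) / (2 + 3/x^2)
As x -> infinity, the 1/x and 1/x^2 terms vanish:
= 1/2 = 0.50

0.50


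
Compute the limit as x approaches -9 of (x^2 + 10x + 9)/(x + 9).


Direct substitution gives 0/0, so we factor the numerator.
Factor: (x^2 + 10x + 9) = (x + 9)(x + 1)
Cancel the common factor (x + 9):
(x^2 + 10x + 9)/(x + 9) = (x + 1)
Now substitute x = -9:
= (-9) - (-1) = -8

-8


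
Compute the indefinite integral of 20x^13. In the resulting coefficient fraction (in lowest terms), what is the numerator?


Apply the power rule for integration:
integral of ax^n dx = a/(n+1) * x^(n+1) + C
integral of 20x^13 dx
= 20/14 * x^14 + C
= 10/7 * x^14 + C
The coefficient in lowest terms is 10/7, and its numerator is 10

10


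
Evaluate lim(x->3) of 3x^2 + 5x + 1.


Since polynomials are continuous, we use direct substitution.
lim(x->3) of 3x^2 + 5x + 1
= 3 * 3^2 + 5 * 3 + 1
= 27 + 15 + 1
= 43

43


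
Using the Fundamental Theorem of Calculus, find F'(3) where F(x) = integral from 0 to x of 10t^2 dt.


By the Fundamental Theorem of Calculus (Part 1):
If F(x) = integral from 0 to x of f(t) dt, then F'(x) = f(x)
Here f(t) = 10t^2
So F'(x) = 10x^2
Evaluate at x = 3:
F'(3) = 10 * 3^2
= 10 * 9
= 90

90


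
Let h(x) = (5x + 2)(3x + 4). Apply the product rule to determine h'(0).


Let u(x) = 5x + 2 and v(x) = 3x + 4
u'(x) = 5
v'(x) = 3
Product rule: h'(x) = u'(x)*v(x) + u(x)*v'(x)
= 5 * (3x + 4) + (5x + 2) * 3
At x = 0:
u(0) = 5 * 0 + 2 = 2
v(0) = 3 * 0 + 4 = 4
h'(0) = 5 * 4 + 2 * 3
= 20 + 6
= 26

26


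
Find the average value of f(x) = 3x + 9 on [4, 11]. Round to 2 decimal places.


Average value = 1/(b-a) * integral from a to b of f(x) dx
First compute the integral of 3x + 9:
F(x) = (3/2)x^2 + 9x
F(11) = 3/2 * 121 + 9 * 11 = 561/2
F(4) = 3/2 * 16 + 9 * 4 = 60
Integral = 561/2 - 60 = 441/2
Average = (441/2) / (11 - 4) = (441/2) / 7
= 63/2 = 31.50

31.50


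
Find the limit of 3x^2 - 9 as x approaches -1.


Since polynomials are continuous, we use direct substitution.
lim(x->-1) of 3x^2 - 9
= 3 * (-1)^2 + 0 * (-1) - 9
= 3 + 0 - 9
= -6

-6


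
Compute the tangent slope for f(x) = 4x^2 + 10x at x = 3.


The slope of the tangent line equals f'(x) at the point.
f(x) = 4x^2 + 10x
f'(x) = 8x + 10
At x = 3:
f'(3) = 8 * 3 + 10
= 24 + 10
= 34

34


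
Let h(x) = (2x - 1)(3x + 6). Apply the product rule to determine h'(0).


Let u(x) = 2x - 1 and v(x) = 3x + 6
u'(x) = 2
v'(x) = 3
Product rule: h'(x) = u'(x)*v(x) + u(x)*v'(x)
= 2 * (3x + 6) + (2x - 1) * 3
At x = 0:
u(0) = 2 * 0 - 1 = -1
v(0) = 3 * 0 + 6 = 6
h'(0) = 2 * 6 + (-1) * 3
= 12 - 3
= 9

9


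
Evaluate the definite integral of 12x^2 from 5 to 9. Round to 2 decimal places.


Find the antiderivative of 12x^2:
F(x) = 12/3 * x^3
Apply the Fundamental Theorem of Calculus:
F(9) - F(5)
= 12/3 * 9^3 - 12/3 * 5^3
= 12/3 * (729 - 125)
= 12/3 * 604
= 2416 = 2416.00

2416.00


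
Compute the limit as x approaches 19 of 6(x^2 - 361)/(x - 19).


Direct substitution gives 0/0, so we factor the numerator.
Factor: 6(x^2 - 361) = 6 * (x - 19)(x + 19)
Cancel the common factor (x - 19):
6(x^2 - 361)/(x - 19) = 6 * (x + 19)
Now substitute x = 19:
= 6 * (19 + 19) = 228

228


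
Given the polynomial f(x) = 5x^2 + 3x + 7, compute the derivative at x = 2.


Differentiate term by term using power and sum rules:
f(x) = 5x^2 + 3x + 7
f'(x) = 10x + 3
Substitute x = 2:
f'(2) = 10 * 2 + 3
= 20 + 3
= 23

23


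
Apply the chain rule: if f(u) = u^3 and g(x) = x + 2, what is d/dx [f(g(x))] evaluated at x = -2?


Using the chain rule: (f(g(x)))' = f'(g(x)) * g'(x)
First, find g(-2):
g(-2) = 1 * (-2) + 2 = 0
Next, f'(u) = 3u^2
And g'(x) = 1
So f'(g(-2)) * g'(-2)
= 3 * 0^2 * 1
= 3 * 0 * 1
= 0

0


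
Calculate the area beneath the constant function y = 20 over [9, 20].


The area under a constant function y = 20 is a rectangle.
Width = 20 - 9 = 11
Height = 20
Area = width * height
= 11 * 20
= 220

220


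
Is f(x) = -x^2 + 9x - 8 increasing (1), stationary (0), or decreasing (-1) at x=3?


Compute f'(x) to determine behavior:
f'(x) = -2x + 9
f'(3) = -2 * 3 + 9
= -6 + 9
= 3
Since f'(3) > 0, the function is increasing (1)

1


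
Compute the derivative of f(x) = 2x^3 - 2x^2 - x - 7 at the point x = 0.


Differentiate f(x) = 2x^3 - 2x^2 - x - 7 term by term:
f'(x) = 6x^2 - 4x - 1
Substitute x = 0:
f'(0) = 6 * 0^2 - 4 * 0 - 1
= 0 + 0 - 1
= -1

-1


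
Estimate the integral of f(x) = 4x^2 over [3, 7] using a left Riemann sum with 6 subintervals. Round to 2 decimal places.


Left Riemann sum uses left endpoints of each subinterval.
Interval: [3, 7], n = 6
dx = (7 - 3) / 6 = 2/3
Left endpoints: [3, 11/3, 13/3, 5, 17/3, 19/3]
f values: [36, 484/9, 676/9, 100, 1156/9, 1444/9]
Sum = dx * (sum of f values)
= 2/3 * 4984/9
= 9968/27 ≈ 369.19

369.19


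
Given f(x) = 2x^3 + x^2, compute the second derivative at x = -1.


First derivative:
f'(x) = 6x^2 + 2x
Second derivative:
f''(x) = 12x + 2
Substitute x = -1:
f''(-1) = 12 * (-1) + 2
= -12 + 2
= -10

-10


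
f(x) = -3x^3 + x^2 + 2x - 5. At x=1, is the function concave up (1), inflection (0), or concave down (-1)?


Concavity is determined by the sign of f''(x).
f(x) = -3x^3 + x^2 + 2x - 5
f'(x) = -9x^2 + 2x + 2
f''(x) = -18x + 2
f''(1) = -18 * 1 + 2
= -18 + 2
= -16
Since f''(1) < 0, the function is concave down (-1)

-1


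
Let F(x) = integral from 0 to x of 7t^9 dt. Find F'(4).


By the Fundamental Theorem of Calculus (Part 1):
If F(x) = integral from 0 to x of f(t) dt, then F'(x) = f(x)
Here f(t) = 7t^9
So F'(x) = 7x^9
Evaluate at x = 4:
F'(4) = 7 * 4^9
= 7 * 262144
= 1835008

1835008


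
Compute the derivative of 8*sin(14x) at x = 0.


Apply the chain rule to differentiate 8*sin(14x):
d/dx [8*sin(14x)]
= 8 * cos(14x) * d/dx(14x)
= 8 * 14 * cos(14x)
= 112 * cos(14x)
Evaluate at x = 0:
= 112 * cos(0)
= 112 * 1
= 112

112


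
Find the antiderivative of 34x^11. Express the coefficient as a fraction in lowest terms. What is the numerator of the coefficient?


Apply the power rule for integration:
integral of ax^n dx = a/(n+1) * x^(n+1) + C
integral of 34x^11 dx
= 34/12 * x^12 + C
= 17/6 * x^12 + C
The coefficient in lowest terms is 17/6, and its numerator is 17

17


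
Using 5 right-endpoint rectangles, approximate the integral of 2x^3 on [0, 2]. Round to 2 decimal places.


Right Riemann sum uses right endpoints of each subinterval.
Interval: [0, 2], n = 5
dx = (2 - 0) / 5 = 2/5
Right endpoints: [2/5, 4/5, 6/5, 8/5, 2]
f values: [16/125, 128/125, 432/125, 1024/125, 16]
Sum = dx * (sum of f values)
= 2/5 * 144/5
= 288/25 = 11.52

11.52


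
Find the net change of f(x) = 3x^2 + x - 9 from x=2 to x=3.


Net change = f(b) - f(a)
f(x) = 3x^2 + x - 9
Compute f(3):
f(3) = 3 * 3^2 + 1 * 3 - 9
= 27 + 3 - 9
= 21
Compute f(2):
f(2) = 3 * 2^2 + 1 * 2 - 9
= 12 + 2 - 9
= 5
Net change = 21 - 5 = 16

16


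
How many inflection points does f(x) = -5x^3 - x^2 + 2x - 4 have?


Inflection points occur where f''(x) = 0 and concavity changes.
f(x) = -5x^3 - x^2 + 2x - 4
f'(x) = -15x^2 - 2x + 2
f''(x) = -30x - 2
Set f''(x) = 0:
-30x - 2 = 0
x = 2 / (-30) = -1/15
Since f''(x) is linear (degree 1), it changes sign at this point.
Therefore there is exactly 1 inflection point.

1


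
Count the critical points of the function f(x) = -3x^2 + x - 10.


Find where f'(x) = 0:
f'(x) = -6x + 1
Set f'(x) = 0:
-6x + 1 = 0
x = -1 / (-6) = 1/6
This is a linear equation in x, so there is exactly one solution.
Number of critical points: 1

1


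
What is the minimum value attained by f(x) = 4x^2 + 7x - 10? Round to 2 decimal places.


For a quadratic f(x) = ax^2 + bx + c with a > 0, the minimum is at the vertex.
Vertex x-coordinate: x = -b/(2a)
x = -(7) / (2 * 4)
x = -7/8
Substitute back to find the minimum value:
f(-7/8) = 4 * (-7/8)^2 + 7 * (-7/8) - 10
= 49/16 - 49/8 - 10
= -209/16 ≈ -13.06

-13.06


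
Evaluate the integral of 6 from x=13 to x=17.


The integral of a constant k over [a, b] equals k * (b - a).
integral from 13 to 17 of 6 dx
= 6 * (17 - 13)
= 6 * 4
= 24

24


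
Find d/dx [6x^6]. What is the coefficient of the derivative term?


We apply the power rule: d/dx [ax^n] = a*n * x^(n-1)
d/dx [6x^6]
= 6 * 6 * x^(6-1)
= 36x^5
The coefficient is 36

36


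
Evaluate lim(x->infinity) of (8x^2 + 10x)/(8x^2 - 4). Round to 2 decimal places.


For limits at infinity with equal-degree polynomials,
we compare leading coefficients.
Numerator leading term: 8x^2
Denominator leading term: 8x^2
Divide both by x^2:
lim = (8 + 10/x) / (8 - 4/x^2)
As x -> infinity, the 1/x and 1/x^2 terms vanish:
= 8/8 = 1 = 1.00

1.00


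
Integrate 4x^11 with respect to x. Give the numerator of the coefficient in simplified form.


Apply the power rule for integration:
integral of ax^n dx = a/(n+1) * x^(n+1) + C
integral of 4x^11 dx
= 4/12 * x^12 + C
= 1/3 * x^12 + C
The coefficient in lowest terms is 1/3, and its numerator is 1

1


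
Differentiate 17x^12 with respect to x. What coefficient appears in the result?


We apply the power rule: d/dx [ax^n] = a*n * x^(n-1)
d/dx [17x^12]
= 17 * 12 * x^(12-1)
= 204x^11
The coefficient is 204

204


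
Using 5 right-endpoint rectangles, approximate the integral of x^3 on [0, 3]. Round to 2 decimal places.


Right Riemann sum uses right endpoints of each subinterval.
Interval: [0, 3], n = 5
dx = (3 - 0) / 5 = 3/5
Right endpoints: [3/5, 6/5, 9/5, 12/5, 3]
f values: [27/125, 216/125, 729/125, 1728/125, 27]
Sum = dx * (sum of f values)
= 3/5 * 243/5
= 729/25 = 29.16

29.16


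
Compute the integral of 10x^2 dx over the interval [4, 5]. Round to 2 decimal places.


Find the antiderivative of 10x^2:
F(x) = 10/3 * x^3
Apply the Fundamental Theorem of Calculus:
F(5) - F(4)
= 10/3 * 5^3 - 10/3 * 4^3
= 10/3 * (125 - 64)
= 10/3 * 61
= 610/3 ≈ 203.33

203.33


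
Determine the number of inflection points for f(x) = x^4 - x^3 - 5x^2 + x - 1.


Inflection points occur where f''(x) = 0 and concavity changes.
f(x) = x^4 - x^3 - 5x^2 + x - 1
f'(x) = 4x^3 - 3x^2 - 10x + 1
f''(x) = 12x^2 - 6x - 10
This is a quadratic in x. Use the discriminant to count real roots.
Discriminant = (-6)^2 - 4 * 12 * (-10)
= 36 - (-480)
= 516
Since discriminant > 0, f''(x) = 0 has 2 distinct real solutions.
A quadratic with two distinct real roots changes sign at each root, so concavity changes at both.
Number of inflection points: 2

2


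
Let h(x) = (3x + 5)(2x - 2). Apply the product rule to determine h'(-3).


Let u(x) = 3x + 5 and v(x) = 2x - 2
u'(x) = 3
v'(x) = 2
Product rule: h'(x) = u'(x)*v(x) + u(x)*v'(x)
= 3 * (2x - 2) + (3x + 5) * 2
At x = -3:
u(-3) = 3 * (-3) + 5 = -4
v(-3) = 2 * (-3) - 2 = -8
h'(-3) = 3 * (-8) + (-4) * 2
= -24 - 8
= -32

-32


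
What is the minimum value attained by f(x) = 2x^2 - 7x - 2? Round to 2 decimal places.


For a quadratic f(x) = ax^2 + bx + c with a > 0, the minimum is at the vertex.
Vertex x-coordinate: x = -b/(2a)
x = -(-7) / (2 * 2)
x = 7/4
Substitute back to find the minimum value:
f(7/4) = 2 * (7/4)^2 - 7 * (7/4) - 2
= 49/8 - 49/4 - 2
= -65/8 ≈ -8.13

-8.13


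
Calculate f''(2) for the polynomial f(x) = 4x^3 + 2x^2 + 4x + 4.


First derivative:
f'(x) = 12x^2 + 4x + 4
Second derivative:
f''(x) = 24x + 4
Substitute x = 2:
f''(2) = 24 * 2 + 4
= 48 + 4
= 52

52


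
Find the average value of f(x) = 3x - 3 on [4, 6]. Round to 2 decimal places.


Average value = 1/(b-a) * integral from a to b of f(x) dx
First compute the integral of 3x - 3:
F(x) = (3/2)x^2 - 3x
F(6) = 3/2 * 36 - 3 * 6 = 36
F(4) = 3/2 * 16 - 3 * 4 = 12
Integral = 36 - 12 = 24
Average = 24 / (6 - 4) = 24 / 2
= 12 = 12.00

12.00


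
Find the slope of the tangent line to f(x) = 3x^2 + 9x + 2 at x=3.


The slope of the tangent line equals f'(x) at the point.
f(x) = 3x^2 + 9x + 2
f'(x) = 6x + 9
At x = 3:
f'(3) = 6 * 3 + 9
= 18 + 9
= 27

27


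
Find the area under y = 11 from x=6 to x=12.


The area under a constant function y = 11 is a rectangle.
Width = 12 - 6 = 6
Height = 11
Area = width * height
= 6 * 11
= 66

66


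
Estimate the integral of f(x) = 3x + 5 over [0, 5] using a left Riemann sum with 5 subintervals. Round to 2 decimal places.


Left Riemann sum uses left endpoints of each subinterval.
Interval: [0, 5], n = 5
dx = (5 - 0) / 5 = 1
Left endpoints: [0, 1, 2, 3, 4]
f values: [5, 8, 11, 14, 17]
Sum = dx * (sum of f values)
= 1 * 55
= 55 = 55.00

55.00


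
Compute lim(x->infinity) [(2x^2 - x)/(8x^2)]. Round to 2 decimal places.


For limits at infinity with equal-degree polynomials,
we compare leading coefficients.
Numerator leading term: 2x^2
Denominator leading term: 8x^2
Divide both by x^2:
lim = (2 - 1/x) / (8)
As x -> infinity, the 1/x and 1/x^2 terms vanish:
= 2/8 = 1/4 = 0.25

0.25


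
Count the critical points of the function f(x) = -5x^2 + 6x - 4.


Find where f'(x) = 0:
f'(x) = -10x + 6
Set f'(x) = 0:
-10x + 6 = 0
x = -6 / (-10) = 3/5
This is a linear equation in x, so there is exactly one solution.
Number of critical points: 1

1


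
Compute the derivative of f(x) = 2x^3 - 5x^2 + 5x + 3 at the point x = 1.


Differentiate f(x) = 2x^3 - 5x^2 + 5x + 3 term by term:
f'(x) = 6x^2 - 10x + 5
Substitute x = 1:
f'(1) = 6 * 1^2 - 10 * 1 + 5
= 6 - 10 + 5
= 1

1


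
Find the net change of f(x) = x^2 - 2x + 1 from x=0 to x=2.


Net change = f(b) - f(a)
f(x) = x^2 - 2x + 1
Compute f(2):
f(2) = 1 * 2^2 - 2 * 2 + 1
= 4 - 4 + 1
= 1
Compute f(0):
f(0) = 1 * 0^2 - 2 * 0 + 1
= 0 + 0 + 1
= 1
Net change = 1 - 1 = 0

0


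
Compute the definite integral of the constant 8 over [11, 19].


The integral of a constant k over [a, b] equals k * (b - a).
integral from 11 to 19 of 8 dx
= 8 * (19 - 11)
= 8 * 8
= 64

64


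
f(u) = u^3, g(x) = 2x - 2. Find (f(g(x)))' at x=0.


Using the chain rule: (f(g(x)))' = f'(g(x)) * g'(x)
First, find g(0):
g(0) = 2 * 0 - 2 = -2
Next, f'(u) = 3u^2
And g'(x) = 2
So f'(g(0)) * g'(0)
= 3 * (-2)^2 * 2
= 3 * 4 * 2
= 24

24


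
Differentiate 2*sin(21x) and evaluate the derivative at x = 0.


Apply the chain rule to differentiate 2*sin(21x):
d/dx [2*sin(21x)]
= 2 * cos(21x) * d/dx(21x)
= 2 * 21 * cos(21x)
= 42 * cos(21x)
Evaluate at x = 0:
= 42 * cos(0)
= 42 * 1
= 42

42


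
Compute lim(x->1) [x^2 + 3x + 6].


Since polynomials are continuous, we use direct substitution.
lim(x->1) of x^2 + 3x + 6
= 1 * 1^2 + 3 * 1 + 6
= 1 + 3 + 6
= 10

10


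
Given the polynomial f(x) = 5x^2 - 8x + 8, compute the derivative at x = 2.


Differentiate term by term using power and sum rules:
f(x) = 5x^2 - 8x + 8
f'(x) = 10x - 8
Substitute x = 2:
f'(2) = 10 * 2 - 8
= 20 - 8
= 12

12


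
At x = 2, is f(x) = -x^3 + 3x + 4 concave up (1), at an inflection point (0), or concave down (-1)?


Concavity is determined by the sign of f''(x).
f(x) = -x^3 + 3x + 4
f'(x) = -3x^2 + 3
f''(x) = -6x
f''(2) = -6 * 2 + 0
= -12 + 0
= -12
Since f''(2) < 0, the function is concave down (-1)

-1


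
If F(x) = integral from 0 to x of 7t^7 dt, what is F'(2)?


By the Fundamental Theorem of Calculus (Part 1):
If F(x) = integral from 0 to x of f(t) dt, then F'(x) = f(x)
Here f(t) = 7t^7
So F'(x) = 7x^7
Evaluate at x = 2:
F'(2) = 7 * 2^7
= 7 * 128
= 896

896


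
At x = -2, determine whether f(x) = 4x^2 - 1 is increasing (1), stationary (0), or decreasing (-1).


Compute f'(x) to determine behavior:
f'(x) = 8x
f'(-2) = 8 * (-2) + 0
= -16 + 0
= -16
Since f'(-2) < 0, the function is decreasing (-1)

-1


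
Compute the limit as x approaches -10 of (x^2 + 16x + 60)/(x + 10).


Direct substitution gives 0/0, so we factor the numerator.
Factor: (x^2 + 16x + 60) = (x + 10)(x + 6)
Cancel the common factor (x + 10):
(x^2 + 16x + 60)/(x + 10) = (x + 6)
Now substitute x = -10:
= (-10) - (-6) = -4

-4


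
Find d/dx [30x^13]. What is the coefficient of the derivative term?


We apply the power rule: d/dx [ax^n] = a*n * x^(n-1)
d/dx [30x^13]
= 30 * 13 * x^(13-1)
= 390x^12
The coefficient is 390

390


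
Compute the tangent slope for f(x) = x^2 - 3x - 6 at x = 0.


The slope of the tangent line equals f'(x) at the point.
f(x) = x^2 - 3x - 6
f'(x) = 2x - 3
At x = 0:
f'(0) = 2 * 0 - 3
= 0 - 3
= -3

-3


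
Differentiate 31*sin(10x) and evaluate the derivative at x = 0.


Apply the chain rule to differentiate 31*sin(10x):
d/dx [31*sin(10x)]
= 31 * cos(10x) * d/dx(10x)
= 31 * 10 * cos(10x)
= 310 * cos(10x)
Evaluate at x = 0:
= 310 * cos(0)
= 310 * 1
= 310

310


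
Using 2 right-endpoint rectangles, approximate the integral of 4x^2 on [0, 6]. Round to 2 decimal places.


Right Riemann sum uses right endpoints of each subinterval.
Interval: [0, 6], n = 2
dx = (6 - 0) / 2 = 3
Right endpoints: [3, 6]
f values: [36, 144]
Sum = dx * (sum of f values)
= 3 * 180
= 540 = 540.00

540.00


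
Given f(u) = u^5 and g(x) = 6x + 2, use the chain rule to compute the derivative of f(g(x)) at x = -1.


Using the chain rule: (f(g(x)))' = f'(g(x)) * g'(x)
First, find g(-1):
g(-1) = 6 * (-1) + 2 = -4
Next, f'(u) = 5u^4
And g'(x) = 6
So f'(g(-1)) * g'(-1)
= 5 * (-4)^4 * 6
= 5 * 256 * 6
= 7680

7680


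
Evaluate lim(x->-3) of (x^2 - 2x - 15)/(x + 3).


Direct substitution gives 0/0, so we factor the numerator.
Factor: (x^2 - 2x - 15) = (x + 3)(x - 5)
Cancel the common factor (x + 3):
(x^2 - 2x - 15)/(x + 3) = (x - 5)
Now substitute x = -3:
= (-3) - (5) = -8

-8


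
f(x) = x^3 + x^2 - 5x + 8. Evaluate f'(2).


Differentiate f(x) = x^3 + x^2 - 5x + 8 term by term:
f'(x) = 3x^2 + 2x - 5
Substitute x = 2:
f'(2) = 3 * 2^2 + 2 * 2 - 5
= 12 + 4 - 5
= 11

11


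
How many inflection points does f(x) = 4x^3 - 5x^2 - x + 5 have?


Inflection points occur where f''(x) = 0 and concavity changes.
f(x) = 4x^3 - 5x^2 - x + 5
f'(x) = 12x^2 - 10x - 1
f''(x) = 24x - 10
Set f''(x) = 0:
24x - 10 = 0
x = 10 / 24 = 5/12
Since f''(x) is linear (degree 1), it changes sign at this point.
Therefore there is exactly 1 inflection point.

1


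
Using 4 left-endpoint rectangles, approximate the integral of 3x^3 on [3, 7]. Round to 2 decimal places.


Left Riemann sum uses left endpoints of each subinterval.
Interval: [3, 7], n = 4
dx = (7 - 3) / 4 = 1
Left endpoints: [3, 4, 5, 6]
f values: [81, 192, 375, 648]
Sum = dx * (sum of f values)
= 1 * 1296
= 1296 = 1296.00

1296.00


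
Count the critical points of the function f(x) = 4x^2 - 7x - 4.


Find where f'(x) = 0:
f'(x) = 8x - 7
Set f'(x) = 0:
8x - 7 = 0
x = 7 / 8 = 7/8
This is a linear equation in x, so there is exactly one solution.
Number of critical points: 1

1


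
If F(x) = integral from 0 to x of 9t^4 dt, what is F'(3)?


By the Fundamental Theorem of Calculus (Part 1):
If F(x) = integral from 0 to x of f(t) dt, then F'(x) = f(x)
Here f(t) = 9t^4
So F'(x) = 9x^4
Evaluate at x = 3:
F'(3) = 9 * 3^4
= 9 * 81
= 729

729


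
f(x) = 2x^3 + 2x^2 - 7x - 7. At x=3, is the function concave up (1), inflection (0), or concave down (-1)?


Concavity is determined by the sign of f''(x).
f(x) = 2x^3 + 2x^2 - 7x - 7
f'(x) = 6x^2 + 4x - 7
f''(x) = 12x + 4
f''(3) = 12 * 3 + 4
= 36 + 4
= 40
Since f''(3) > 0, the function is concave up (1)

1


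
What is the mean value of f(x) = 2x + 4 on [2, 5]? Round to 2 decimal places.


Average value = 1/(b-a) * integral from a to b of f(x) dx
First compute the integral of 2x + 4:
F(x) = x^2 + 4x
F(5) = 1 * 25 + 4 * 5 = 45
F(2) = 1 * 4 + 4 * 2 = 12
Integral = 45 - 12 = 33
Average = 33 / (5 - 2) = 33 / 3
= 11 = 11.00

11.00


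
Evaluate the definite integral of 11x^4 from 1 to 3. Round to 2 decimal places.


Find the antiderivative of 11x^4:
F(x) = 11/5 * x^5
Apply the Fundamental Theorem of Calculus:
F(3) - F(1)
= 11/5 * 3^5 - 11/5 * 1^5
= 11/5 * (243 - 1)
= 11/5 * 242
= 2662/5 = 532.40

532.40


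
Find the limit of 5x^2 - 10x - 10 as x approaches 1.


Since polynomials are continuous, we use direct substitution.
lim(x->1) of 5x^2 - 10x - 10
= 5 * 1^2 - 10 * 1 - 10
= 5 - 10 - 10
= -15

-15


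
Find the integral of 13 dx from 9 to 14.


The integral of a constant k over [a, b] equals k * (b - a).
integral from 9 to 14 of 13 dx
= 13 * (14 - 9)
= 13 * 5
= 65

65


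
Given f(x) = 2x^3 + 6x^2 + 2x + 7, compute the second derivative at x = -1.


First derivative:
f'(x) = 6x^2 + 12x + 2
Second derivative:
f''(x) = 12x + 12
Substitute x = -1:
f''(-1) = 12 * (-1) + 12
= -12 + 12
= 0

0


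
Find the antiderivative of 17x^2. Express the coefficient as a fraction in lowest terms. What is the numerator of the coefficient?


Apply the power rule for integration:
integral of ax^n dx = a/(n+1) * x^(n+1) + C
integral of 17x^2 dx
= 17/3 * x^3 + C
The coefficient in lowest terms is 17/3, and its numerator is 17

17


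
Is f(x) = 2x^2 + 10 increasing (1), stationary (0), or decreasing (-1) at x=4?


Compute f'(x) to determine behavior:
f'(x) = 4x
f'(4) = 4 * 4 + 0
= 16 + 0
= 16
Since f'(4) > 0, the function is increasing (1)

1


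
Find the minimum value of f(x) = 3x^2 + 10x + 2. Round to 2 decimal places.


For a quadratic f(x) = ax^2 + bx + c with a > 0, the minimum is at the vertex.
Vertex x-coordinate: x = -b/(2a)
x = -(10) / (2 * 3)
x = -10/6 = -5/3
Substitute back to find the minimum value:
f(-5/3) = 3 * (-5/3)^2 + 10 * (-5/3) + 2
= 25/3 - 50/3 + 2
= -19/3 ≈ -6.33

-6.33


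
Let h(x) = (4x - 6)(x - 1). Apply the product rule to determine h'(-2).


Let u(x) = 4x - 6 and v(x) = x - 1
u'(x) = 4
v'(x) = 1
Product rule: h'(x) = u'(x)*v(x) + u(x)*v'(x)
= 4 * (x - 1) + (4x - 6) * 1
At x = -2:
u(-2) = 4 * (-2) - 6 = -14
v(-2) = 1 * (-2) - 1 = -3
h'(-2) = 4 * (-3) + (-14) * 1
= -12 - 14
= -26

-26


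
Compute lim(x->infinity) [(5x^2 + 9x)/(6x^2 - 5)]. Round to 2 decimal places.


For limits at infinity with equal-degree polynomials,
we compare leading coefficients.
Numerator leading term: 5x^2
Denominator leading term: 6x^2
Divide both by x^2:
lim = (5 + 9/x) / (6 - 5/x^2)
As x -> infinity, the 1/x and 1/x^2 terms vanish:
= 5/6 ≈ 0.83

0.83


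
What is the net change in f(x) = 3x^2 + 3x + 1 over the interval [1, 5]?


Net change = f(b) - f(a)
f(x) = 3x^2 + 3x + 1
Compute f(5):
f(5) = 3 * 5^2 + 3 * 5 + 1
= 75 + 15 + 1
= 91
Compute f(1):
f(1) = 3 * 1^2 + 3 * 1 + 1
= 3 + 3 + 1
= 7
Net change = 91 - 7 = 84

84


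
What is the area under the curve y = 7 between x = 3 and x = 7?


The area under a constant function y = 7 is a rectangle.
Width = 7 - 3 = 4
Height = 7
Area = width * height
= 4 * 7
= 28

28


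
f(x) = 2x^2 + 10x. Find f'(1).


Differentiate term by term using power and sum rules:
f(x) = 2x^2 + 10x
f'(x) = 4x + 10
Substitute x = 1:
f'(1) = 4 * 1 + 10
= 4 + 10
= 14

14


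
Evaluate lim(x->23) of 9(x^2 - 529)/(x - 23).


Direct substitution gives 0/0, so we factor the numerator.
Factor: 9(x^2 - 529) = 9 * (x - 23)(x + 23)
Cancel the common factor (x - 23):
9(x^2 - 529)/(x - 23) = 9 * (x + 23)
Now substitute x = 23:
= 9 * (23 + 23) = 414

414


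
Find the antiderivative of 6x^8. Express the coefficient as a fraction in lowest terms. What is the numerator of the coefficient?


Apply the power rule for integration:
integral of ax^n dx = a/(n+1) * x^(n+1) + C
integral of 6x^8 dx
= 6/9 * x^9 + C
= 2/3 * x^9 + C
The coefficient in lowest terms is 2/3, and its numerator is 2

2


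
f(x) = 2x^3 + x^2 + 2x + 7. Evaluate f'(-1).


Differentiate f(x) = 2x^3 + x^2 + 2x + 7 term by term:
f'(x) = 6x^2 + 2x + 2
Substitute x = -1:
f'(-1) = 6 * (-1)^2 + 2 * (-1) + 2
= 6 - 2 + 2
= 6

6


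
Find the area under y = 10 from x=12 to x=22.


The area under a constant function y = 10 is a rectangle.
Width = 22 - 12 = 10
Height = 10
Area = width * height
= 10 * 10
= 100

100


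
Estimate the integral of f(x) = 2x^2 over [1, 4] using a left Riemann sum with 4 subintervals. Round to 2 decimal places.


Left Riemann sum uses left endpoints of each subinterval.
Interval: [1, 4], n = 4
dx = (4 - 1) / 4 = 3/4
Left endpoints: [1, 7/4, 5/2, 13/4]
f values: [2, 49/8, 25/2, 169/8]
Sum = dx * (sum of f values)
= 3/4 * 167/4
= 501/16 ≈ 31.31

31.31


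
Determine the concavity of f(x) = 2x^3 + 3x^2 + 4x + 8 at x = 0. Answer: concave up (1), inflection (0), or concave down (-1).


Concavity is determined by the sign of f''(x).
f(x) = 2x^3 + 3x^2 + 4x + 8
f'(x) = 6x^2 + 6x + 4
f''(x) = 12x + 6
f''(0) = 12 * 0 + 6
= 0 + 6
= 6
Since f''(0) > 0, the function is concave up (1)

1


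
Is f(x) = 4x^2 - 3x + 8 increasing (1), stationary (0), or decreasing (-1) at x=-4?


Compute f'(x) to determine behavior:
f'(x) = 8x - 3
f'(-4) = 8 * (-4) - 3
= -32 - 3
= -35
Since f'(-4) < 0, the function is decreasing (-1)

-1


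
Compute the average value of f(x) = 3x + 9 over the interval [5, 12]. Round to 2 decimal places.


Average value = 1/(b-a) * integral from a to b of f(x) dx
First compute the integral of 3x + 9:
F(x) = (3/2)x^2 + 9x
F(12) = 3/2 * 144 + 9 * 12 = 324
F(5) = 3/2 * 25 + 9 * 5 = 165/2
Integral = 324 - 165/2 = 483/2
Average = (483/2) / (12 - 5) = (483/2) / 7
= 69/2 = 34.50

34.50


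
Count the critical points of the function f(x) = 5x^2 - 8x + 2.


Find where f'(x) = 0:
f'(x) = 10x - 8
Set f'(x) = 0:
10x - 8 = 0
x = 8 / 10 = 4/5
This is a linear equation in x, so there is exactly one solution.
Number of critical points: 1

1


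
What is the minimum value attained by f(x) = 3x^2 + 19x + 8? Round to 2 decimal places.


For a quadratic f(x) = ax^2 + bx + c with a > 0, the minimum is at the vertex.
Vertex x-coordinate: x = -b/(2a)
x = -(19) / (2 * 3)
x = -19/6
Substitute back to find the minimum value:
f(-19/6) = 3 * (-19/6)^2 + 19 * (-19/6) + 8
= 361/12 - 361/6 + 8
= -265/12 ≈ -22.08

-22.08


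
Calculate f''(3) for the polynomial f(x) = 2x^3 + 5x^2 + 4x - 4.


First derivative:
f'(x) = 6x^2 + 10x + 4
Second derivative:
f''(x) = 12x + 10
Substitute x = 3:
f''(3) = 12 * 3 + 10
= 36 + 10
= 46

46


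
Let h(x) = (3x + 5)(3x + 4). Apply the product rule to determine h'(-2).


Let u(x) = 3x + 5 and v(x) = 3x + 4
u'(x) = 3
v'(x) = 3
Product rule: h'(x) = u'(x)*v(x) + u(x)*v'(x)
= 3 * (3x + 4) + (3x + 5) * 3
At x = -2:
u(-2) = 3 * (-2) + 5 = -1
v(-2) = 3 * (-2) + 4 = -2
h'(-2) = 3 * (-2) + (-1) * 3
= -6 - 3
= -9

-9


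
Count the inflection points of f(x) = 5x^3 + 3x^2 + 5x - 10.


Inflection points occur where f''(x) = 0 and concavity changes.
f(x) = 5x^3 + 3x^2 + 5x - 10
f'(x) = 15x^2 + 6x + 5
f''(x) = 30x + 6
Set f''(x) = 0:
30x + 6 = 0
x = -6 / 30 = -1/5
Since f''(x) is linear (degree 1), it changes sign at this point.
Therefore there is exactly 1 inflection point.

1


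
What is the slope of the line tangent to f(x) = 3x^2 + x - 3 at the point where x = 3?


The slope of the tangent line equals f'(x) at the point.
f(x) = 3x^2 + x - 3
f'(x) = 6x + 1
At x = 3:
f'(3) = 6 * 3 + 1
= 18 + 1
= 19

19


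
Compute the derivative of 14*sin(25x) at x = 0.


Apply the chain rule to differentiate 14*sin(25x):
d/dx [14*sin(25x)]
= 14 * cos(25x) * d/dx(25x)
= 14 * 25 * cos(25x)
= 350 * cos(25x)
Evaluate at x = 0:
= 350 * cos(0)
= 350 * 1
= 350

350


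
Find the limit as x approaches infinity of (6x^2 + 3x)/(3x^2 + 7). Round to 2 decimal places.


For limits at infinity with equal-degree polynomials,
we compare leading coefficients.
Numerator leading term: 6x^2
Denominator leading term: 3x^2
Divide both by x^2:
lim = (6 + 3/x) / (3 + 7/x^2)
As x -> infinity, the 1/x and 1/x^2 terms vanish:
= 6/3 = 2 = 2.00

2.00


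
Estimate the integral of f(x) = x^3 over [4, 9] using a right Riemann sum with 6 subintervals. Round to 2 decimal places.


Right Riemann sum uses right endpoints of each subinterval.
Interval: [4, 9], n = 6
dx = (9 - 4) / 6 = 5/6
Right endpoints: [29/6, 17/3, 13/2, 22/3, 49/6, 9]
f values: [24389/216, 4913/27, 2197/8, 10648/27, 117649/216, 729]
Sum = dx * (sum of f values)
= 5/6 * 53701/24
= 268505/144 ≈ 1864.62

1864.62


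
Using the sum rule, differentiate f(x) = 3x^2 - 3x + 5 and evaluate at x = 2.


Differentiate term by term using power and sum rules:
f(x) = 3x^2 - 3x + 5
f'(x) = 6x - 3
Substitute x = 2:
f'(2) = 6 * 2 - 3
= 12 - 3
= 9

9


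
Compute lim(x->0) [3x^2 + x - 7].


Since polynomials are continuous, we use direct substitution.
lim(x->0) of 3x^2 + x - 7
= 3 * 0^2 + 1 * 0 - 7
= 0 + 0 - 7
= -7

-7


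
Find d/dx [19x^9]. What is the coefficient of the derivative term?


We apply the power rule: d/dx [ax^n] = a*n * x^(n-1)
d/dx [19x^9]
= 19 * 9 * x^(9-1)
= 171x^8
The coefficient is 171

171


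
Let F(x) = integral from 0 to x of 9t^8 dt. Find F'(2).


By the Fundamental Theorem of Calculus (Part 1):
If F(x) = integral from 0 to x of f(t) dt, then F'(x) = f(x)
Here f(t) = 9t^8
So F'(x) = 9x^8
Evaluate at x = 2:
F'(2) = 9 * 2^8
= 9 * 256
= 2304

2304


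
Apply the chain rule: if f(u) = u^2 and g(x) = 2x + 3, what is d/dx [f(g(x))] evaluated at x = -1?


Using the chain rule: (f(g(x)))' = f'(g(x)) * g'(x)
First, find g(-1):
g(-1) = 2 * (-1) + 3 = 1
Next, f'(u) = 2u
And g'(x) = 2
So f'(g(-1)) * g'(-1)
= 2 * 1 * 2
= 4

4


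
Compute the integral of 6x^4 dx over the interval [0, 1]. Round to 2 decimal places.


Find the antiderivative of 6x^4:
F(x) = 6/5 * x^5
Apply the Fundamental Theorem of Calculus:
F(1) - F(0)
= 6/5 * 1^5 - 6/5 * 0^5
= 6/5 * (1 - 0)
= 6/5 * 1
= 6/5 = 1.20

1.20


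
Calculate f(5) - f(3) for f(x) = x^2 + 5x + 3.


Net change = f(b) - f(a)
f(x) = x^2 + 5x + 3
Compute f(5):
f(5) = 1 * 5^2 + 5 * 5 + 3
= 25 + 25 + 3
= 53
Compute f(3):
f(3) = 1 * 3^2 + 5 * 3 + 3
= 9 + 15 + 3
= 27
Net change = 53 - 27 = 26

26


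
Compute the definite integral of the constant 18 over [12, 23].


The integral of a constant k over [a, b] equals k * (b - a).
integral from 12 to 23 of 18 dx
= 18 * (23 - 12)
= 18 * 11
= 198

198


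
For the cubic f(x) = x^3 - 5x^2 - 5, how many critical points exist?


Find where f'(x) = 0:
f(x) = x^3 - 5x^2 - 5
f'(x) = 3x^2 - 10x
This is a quadratic in x. Use the discriminant to count real roots.
Discriminant = (-10)^2 - 4 * 3 * 0
= 100 - 0
= 100
Since discriminant > 0, f'(x) = 0 has 2 real solutions.
Number of critical points: 2

2


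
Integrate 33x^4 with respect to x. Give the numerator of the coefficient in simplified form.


Apply the power rule for integration:
integral of ax^n dx = a/(n+1) * x^(n+1) + C
integral of 33x^4 dx
= 33/5 * x^5 + C
The coefficient in lowest terms is 33/5, and its numerator is 33

33


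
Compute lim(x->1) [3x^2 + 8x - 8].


Since polynomials are continuous, we use direct substitution.
lim(x->1) of 3x^2 + 8x - 8
= 3 * 1^2 + 8 * 1 - 8
= 3 + 8 - 8
= 3

3


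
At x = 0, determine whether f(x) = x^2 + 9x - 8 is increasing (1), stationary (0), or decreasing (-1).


Compute f'(x) to determine behavior:
f'(x) = 2x + 9
f'(0) = 2 * 0 + 9
= 0 + 9
= 9
Since f'(0) > 0, the function is increasing (1)

1


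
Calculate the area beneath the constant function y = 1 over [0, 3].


The area under a constant function y = 1 is a rectangle.
Width = 3 - 0 = 3
Height = 1
Area = width * height
= 3 * 1
= 3

3


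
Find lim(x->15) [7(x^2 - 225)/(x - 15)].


Direct substitution gives 0/0, so we factor the numerator.
Factor: 7(x^2 - 225) = 7 * (x - 15)(x + 15)
Cancel the common factor (x - 15):
7(x^2 - 225)/(x - 15) = 7 * (x + 15)
Now substitute x = 15:
= 7 * (15 + 15) = 210

210


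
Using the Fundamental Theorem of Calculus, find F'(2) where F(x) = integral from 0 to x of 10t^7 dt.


By the Fundamental Theorem of Calculus (Part 1):
If F(x) = integral from 0 to x of f(t) dt, then F'(x) = f(x)
Here f(t) = 10t^7
So F'(x) = 10x^7
Evaluate at x = 2:
F'(2) = 10 * 2^7
= 10 * 128
= 1280

1280


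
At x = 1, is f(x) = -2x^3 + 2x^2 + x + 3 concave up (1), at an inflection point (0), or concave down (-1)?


Concavity is determined by the sign of f''(x).
f(x) = -2x^3 + 2x^2 + x + 3
f'(x) = -6x^2 + 4x + 1
f''(x) = -12x + 4
f''(1) = -12 * 1 + 4
= -12 + 4
= -8
Since f''(1) < 0, the function is concave down (-1)

-1


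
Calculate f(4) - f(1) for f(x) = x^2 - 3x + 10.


Net change = f(b) - f(a)
f(x) = x^2 - 3x + 10
Compute f(4):
f(4) = 1 * 4^2 - 3 * 4 + 10
= 16 - 12 + 10
= 14
Compute f(1):
f(1) = 1 * 1^2 - 3 * 1 + 10
= 1 - 3 + 10
= 8
Net change = 14 - 8 = 6

6


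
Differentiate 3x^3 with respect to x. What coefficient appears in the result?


We apply the power rule: d/dx [ax^n] = a*n * x^(n-1)
d/dx [3x^3]
= 3 * 3 * x^(3-1)
= 9x^2
The coefficient is 9

9


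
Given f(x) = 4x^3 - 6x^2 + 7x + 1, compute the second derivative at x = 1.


First derivative:
f'(x) = 12x^2 - 12x + 7
Second derivative:
f''(x) = 24x - 12
Substitute x = 1:
f''(1) = 24 * 1 - 12
= 24 - 12
= 12

12


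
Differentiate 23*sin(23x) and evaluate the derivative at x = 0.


Apply the chain rule to differentiate 23*sin(23x):
d/dx [23*sin(23x)]
= 23 * cos(23x) * d/dx(23x)
= 23 * 23 * cos(23x)
= 529 * cos(23x)
Evaluate at x = 0:
= 529 * cos(0)
= 529 * 1
= 529

529


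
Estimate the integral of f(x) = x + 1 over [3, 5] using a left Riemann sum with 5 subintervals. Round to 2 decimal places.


Left Riemann sum uses left endpoints of each subinterval.
Interval: [3, 5], n = 5
dx = (5 - 3) / 5 = 2/5
Left endpoints: [3, 17/5, 19/5, 21/5, 23/5]
f values: [4, 22/5, 24/5, 26/5, 28/5]
Sum = dx * (sum of f values)
= 2/5 * 24
= 48/5 = 9.60

9.60


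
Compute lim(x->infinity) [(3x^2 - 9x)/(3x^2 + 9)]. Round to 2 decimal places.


For limits at infinity with equal-degree polynomials,
we compare leading coefficients.
Numerator leading term: 3x^2
Denominator leading term: 3x^2
Divide both by x^2:
lim = (3 - 9/x) / (3 + 9/x^2)
As x -> infinity, the 1/x and 1/x^2 terms vanish:
= 3/3 = 1 = 1.00

1.00


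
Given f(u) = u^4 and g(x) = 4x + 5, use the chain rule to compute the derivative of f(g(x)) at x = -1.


Using the chain rule: (f(g(x)))' = f'(g(x)) * g'(x)
First, find g(-1):
g(-1) = 4 * (-1) + 5 = 1
Next, f'(u) = 4u^3
And g'(x) = 4
So f'(g(-1)) * g'(-1)
= 4 * 1^3 * 4
= 4 * 1 * 4
= 16

16


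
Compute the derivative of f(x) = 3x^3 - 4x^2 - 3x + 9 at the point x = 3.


Differentiate f(x) = 3x^3 - 4x^2 - 3x + 9 term by term:
f'(x) = 9x^2 - 8x - 3
Substitute x = 3:
f'(3) = 9 * 3^2 - 8 * 3 - 3
= 81 - 24 - 3
= 54

54


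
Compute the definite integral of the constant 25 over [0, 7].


The integral of a constant k over [a, b] equals k * (b - a).
integral from 0 to 7 of 25 dx
= 25 * (7 - 0)
= 25 * 7
= 175

175


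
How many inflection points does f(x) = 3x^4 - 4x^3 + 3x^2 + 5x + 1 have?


Inflection points occur where f''(x) = 0 and concavity changes.
f(x) = 3x^4 - 4x^3 + 3x^2 + 5x + 1
f'(x) = 12x^3 - 12x^2 + 6x + 5
f''(x) = 36x^2 - 24x + 6
This is a quadratic in x. Use the discriminant to count real roots.
Discriminant = (-24)^2 - 4 * 36 * 6
= 576 - 864
= -288
Since discriminant < 0, f''(x) = 0 has no real solutions.
Number of inflection points: 0

0


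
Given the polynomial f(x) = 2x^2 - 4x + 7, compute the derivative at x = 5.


Differentiate term by term using power and sum rules:
f(x) = 2x^2 - 4x + 7
f'(x) = 4x - 4
Substitute x = 5:
f'(5) = 4 * 5 - 4
= 20 - 4
= 16

16


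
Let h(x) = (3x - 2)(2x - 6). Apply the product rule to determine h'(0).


Let u(x) = 3x - 2 and v(x) = 2x - 6
u'(x) = 3
v'(x) = 2
Product rule: h'(x) = u'(x)*v(x) + u(x)*v'(x)
= 3 * (2x - 6) + (3x - 2) * 2
At x = 0:
u(0) = 3 * 0 - 2 = -2
v(0) = 2 * 0 - 6 = -6
h'(0) = 3 * (-6) + (-2) * 2
= -18 - 4
= -22

-22


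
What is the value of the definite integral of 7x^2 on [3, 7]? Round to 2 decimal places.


Find the antiderivative of 7x^2:
F(x) = 7/3 * x^3
Apply the Fundamental Theorem of Calculus:
F(7) - F(3)
= 7/3 * 7^3 - 7/3 * 3^3
= 7/3 * (343 - 27)
= 7/3 * 316
= 2212/3 ≈ 737.33

737.33


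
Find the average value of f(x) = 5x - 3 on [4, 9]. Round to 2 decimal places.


Average value = 1/(b-a) * integral from a to b of f(x) dx
First compute the integral of 5x - 3:
F(x) = (5/2)x^2 - 3x
F(9) = 5/2 * 81 - 3 * 9 = 351/2
F(4) = 5/2 * 16 - 3 * 4 = 28
Integral = 351/2 - 28 = 295/2
Average = (295/2) / (9 - 4) = (295/2) / 5
= 59/2 = 29.50

29.50


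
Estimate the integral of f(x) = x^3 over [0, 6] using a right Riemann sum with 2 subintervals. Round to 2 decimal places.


Right Riemann sum uses right endpoints of each subinterval.
Interval: [0, 6], n = 2
dx = (6 - 0) / 2 = 3
Right endpoints: [3, 6]
f values: [27, 216]
Sum = dx * (sum of f values)
= 3 * 243
= 729 = 729.00

729.00


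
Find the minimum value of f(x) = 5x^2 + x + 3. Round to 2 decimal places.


For a quadratic f(x) = ax^2 + bx + c with a > 0, the minimum is at the vertex.
Vertex x-coordinate: x = -b/(2a)
x = -(1) / (2 * 5)
x = -1/10
Substitute back to find the minimum value:
f(-1/10) = 5 * (-1/10)^2 + 1 * (-1/10) + 3
= 1/20 - 1/10 + 3
= 59/20 = 2.95

2.95


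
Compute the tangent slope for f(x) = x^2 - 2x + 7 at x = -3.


The slope of the tangent line equals f'(x) at the point.
f(x) = x^2 - 2x + 7
f'(x) = 2x - 2
At x = -3:
f'(-3) = 2 * (-3) - 2
= -6 - 2
= -8

-8


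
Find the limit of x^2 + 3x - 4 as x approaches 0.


Since polynomials are continuous, we use direct substitution.
lim(x->0) of x^2 + 3x - 4
= 1 * 0^2 + 3 * 0 - 4
= 0 + 0 - 4
= -4

-4


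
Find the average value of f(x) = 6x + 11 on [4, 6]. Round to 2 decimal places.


Average value = 1/(b-a) * integral from a to b of f(x) dx
First compute the integral of 6x + 11:
F(x) = 3x^2 + 11x
F(6) = 3 * 36 + 11 * 6 = 174
F(4) = 3 * 16 + 11 * 4 = 92
Integral = 174 - 92 = 82
Average = 82 / (6 - 4) = 82 / 2
= 41 = 41.00

41.00


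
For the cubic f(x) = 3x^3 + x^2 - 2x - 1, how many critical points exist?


Find where f'(x) = 0:
f(x) = 3x^3 + x^2 - 2x - 1
f'(x) = 9x^2 + 2x - 2
This is a quadratic in x. Use the discriminant to count real roots.
Discriminant = (2)^2 - 4 * 9 * (-2)
= 4 - (-72)
= 76
Since discriminant > 0, f'(x) = 0 has 2 real solutions.
Number of critical points: 2

2


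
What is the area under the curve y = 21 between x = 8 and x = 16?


The area under a constant function y = 21 is a rectangle.
Width = 16 - 8 = 8
Height = 21
Area = width * height
= 8 * 21
= 168

168


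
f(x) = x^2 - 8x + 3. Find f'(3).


Differentiate term by term using power and sum rules:
f(x) = x^2 - 8x + 3
f'(x) = 2x - 8
Substitute x = 3:
f'(3) = 2 * 3 - 8
= 6 - 8
= -2

-2


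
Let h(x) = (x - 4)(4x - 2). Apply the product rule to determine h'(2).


Let u(x) = x - 4 and v(x) = 4x - 2
u'(x) = 1
v'(x) = 4
Product rule: h'(x) = u'(x)*v(x) + u(x)*v'(x)
= 1 * (4x - 2) + (x - 4) * 4
At x = 2:
u(2) = 1 * 2 - 4 = -2
v(2) = 4 * 2 - 2 = 6
h'(2) = 1 * 6 + (-2) * 4
= 6 - 8
= -2

-2


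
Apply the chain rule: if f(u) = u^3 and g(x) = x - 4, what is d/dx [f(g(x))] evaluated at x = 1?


Using the chain rule: (f(g(x)))' = f'(g(x)) * g'(x)
First, find g(1):
g(1) = 1 * 1 - 4 = -3
Next, f'(u) = 3u^2
And g'(x) = 1
So f'(g(1)) * g'(1)
= 3 * (-3)^2 * 1
= 3 * 9 * 1
= 27

27
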